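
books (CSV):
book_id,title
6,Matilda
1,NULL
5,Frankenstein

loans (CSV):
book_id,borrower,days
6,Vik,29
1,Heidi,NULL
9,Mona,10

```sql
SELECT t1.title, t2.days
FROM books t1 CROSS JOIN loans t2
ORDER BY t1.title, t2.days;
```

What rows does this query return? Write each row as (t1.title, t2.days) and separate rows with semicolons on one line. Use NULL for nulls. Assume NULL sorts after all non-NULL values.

CROSS JOIN pairs every row of `books` with every row of `loans`: 3 × 3 = 9 rows.
After projecting and ordering:
t1.title | t2.days
Frankenstein | 10
Frankenstein | 29
Frankenstein | NULL
Matilda | 10
Matilda | 29
Matilda | NULL
NULL | 10
NULL | 29
NULL | NULL

(Frankenstein, 10); (Frankenstein, 29); (Frankenstein, NULL); (Matilda, 10); (Matilda, 29); (Matilda, NULL); (NULL, 10); (NULL, 29); (NULL, NULL)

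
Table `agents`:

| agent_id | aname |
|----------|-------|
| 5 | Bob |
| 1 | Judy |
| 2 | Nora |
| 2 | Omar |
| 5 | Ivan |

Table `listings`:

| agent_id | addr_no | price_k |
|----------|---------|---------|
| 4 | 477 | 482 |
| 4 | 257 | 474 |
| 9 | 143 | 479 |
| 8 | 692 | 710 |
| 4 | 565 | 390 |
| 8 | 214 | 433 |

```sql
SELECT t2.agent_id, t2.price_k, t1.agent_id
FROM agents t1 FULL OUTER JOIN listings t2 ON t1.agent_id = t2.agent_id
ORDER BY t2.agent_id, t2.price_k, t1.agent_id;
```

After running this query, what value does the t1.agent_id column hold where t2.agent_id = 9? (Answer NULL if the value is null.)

FULL OUTER JOIN keeps every row from both sides; unmatched rows get NULL for the other side's columns.
Matching on t1.agent_id = t2.agent_id.
- agent_id=5: no t2 row matches, row kept with t2 columns NULL.
- agent_id=1: no t2 row matches, row kept with t2 columns NULL.
- agent_id=2: no t2 row matches, row kept with t2 columns NULL.
- agent_id=2: no t2 row matches, row kept with t2 columns NULL.
- agent_id=5: no t2 row matches, row kept with t2 columns NULL.
- 6 t2 row(s) had no t1 match → kept, t1 columns NULL.

NULL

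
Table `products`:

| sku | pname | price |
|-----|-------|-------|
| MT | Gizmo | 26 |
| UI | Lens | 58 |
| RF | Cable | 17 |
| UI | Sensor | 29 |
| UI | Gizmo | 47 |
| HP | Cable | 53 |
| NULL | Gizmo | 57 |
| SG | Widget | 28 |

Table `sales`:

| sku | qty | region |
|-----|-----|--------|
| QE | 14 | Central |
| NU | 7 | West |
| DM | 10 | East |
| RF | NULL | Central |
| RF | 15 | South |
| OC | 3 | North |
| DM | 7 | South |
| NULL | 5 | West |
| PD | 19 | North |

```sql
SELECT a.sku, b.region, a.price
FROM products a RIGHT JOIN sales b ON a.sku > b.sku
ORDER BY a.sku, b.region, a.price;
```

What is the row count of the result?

43

RIGHT JOIN keeps every row from `sales`; unmatched rows get NULL for `products`'s columns.
Matching on a.sku > b.sku. A NULL in a compared column never satisfies the condition.
- sku=MT: 2 matching b row(s), so 2 row(s) emitted.
- sku=UI: 8 matching b row(s), so 8 row(s) emitted.
- sku=RF: 6 matching b row(s), so 6 row(s) emitted.
- sku=UI: 8 matching b row(s), so 8 row(s) emitted.
- sku=UI: 8 matching b row(s), so 8 row(s) emitted.
- sku=HP: 2 matching b row(s), so 2 row(s) emitted.
- sku=NULL: no matching b row.
- sku=SG: 8 matching b row(s), so 8 row(s) emitted.
- 1 b row(s) had no a match → kept, a columns NULL.
Total: 42 matched + 1 padded = 43 rows.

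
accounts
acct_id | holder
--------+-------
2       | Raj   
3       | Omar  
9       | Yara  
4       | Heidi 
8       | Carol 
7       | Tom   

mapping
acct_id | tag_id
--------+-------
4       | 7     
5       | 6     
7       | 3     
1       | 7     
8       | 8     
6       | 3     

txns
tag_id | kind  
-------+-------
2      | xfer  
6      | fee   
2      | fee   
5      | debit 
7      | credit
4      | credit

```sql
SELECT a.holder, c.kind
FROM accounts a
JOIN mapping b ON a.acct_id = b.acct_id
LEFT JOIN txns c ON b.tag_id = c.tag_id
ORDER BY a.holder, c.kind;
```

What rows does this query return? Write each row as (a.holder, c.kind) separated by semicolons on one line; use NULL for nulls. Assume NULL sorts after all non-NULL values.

Evaluate left to right. First `accounts a INNER JOIN mapping b` on acct_id: 3 row(s).
Then LEFT JOIN `txns c` on tag_id: each of those 3 rows is kept; rows whose b.tag_id has no match in c get NULL for c's columns.

(Carol, NULL); (Heidi, credit); (Tom, NULL)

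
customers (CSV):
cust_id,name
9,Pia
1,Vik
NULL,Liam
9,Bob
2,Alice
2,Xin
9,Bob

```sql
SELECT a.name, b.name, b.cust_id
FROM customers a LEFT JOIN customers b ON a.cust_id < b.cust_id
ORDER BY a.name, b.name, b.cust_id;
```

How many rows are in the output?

15

LEFT JOIN keeps every row from `customers a`; unmatched rows get NULL for `customers b`'s columns.
Matching on a.cust_id < b.cust_id. A NULL in a compared column never satisfies the condition.
Matched pairs: 11; unmatched a rows kept: 4.
Total: 11 matched + 4 padded = 15 rows.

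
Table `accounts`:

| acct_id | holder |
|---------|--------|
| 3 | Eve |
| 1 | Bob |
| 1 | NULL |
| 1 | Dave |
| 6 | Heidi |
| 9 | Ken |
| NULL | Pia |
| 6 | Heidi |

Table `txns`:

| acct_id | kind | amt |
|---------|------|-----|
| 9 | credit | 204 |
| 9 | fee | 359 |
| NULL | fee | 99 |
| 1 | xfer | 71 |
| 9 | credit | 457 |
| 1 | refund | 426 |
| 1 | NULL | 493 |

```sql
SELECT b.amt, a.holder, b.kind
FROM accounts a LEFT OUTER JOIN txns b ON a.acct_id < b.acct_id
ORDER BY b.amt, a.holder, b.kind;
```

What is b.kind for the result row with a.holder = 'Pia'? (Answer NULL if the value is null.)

NULL

LEFT JOIN keeps every row from `accounts`; unmatched rows get NULL for `txns`'s columns.
Matching on a.acct_id < b.acct_id. A NULL in a compared column never satisfies the condition.
Matched pairs: 18; unmatched a rows kept: 2.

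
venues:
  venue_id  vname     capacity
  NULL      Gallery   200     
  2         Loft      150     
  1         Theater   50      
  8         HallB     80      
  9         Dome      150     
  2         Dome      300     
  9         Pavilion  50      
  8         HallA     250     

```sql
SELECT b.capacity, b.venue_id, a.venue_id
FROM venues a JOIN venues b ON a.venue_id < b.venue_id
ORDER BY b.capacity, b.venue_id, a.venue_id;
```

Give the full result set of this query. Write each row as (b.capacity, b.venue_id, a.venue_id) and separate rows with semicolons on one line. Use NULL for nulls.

(50, 9, 1); (50, 9, 2); (50, 9, 2); (50, 9, 8); (50, 9, 8); (80, 8, 1); (80, 8, 2); (80, 8, 2); (150, 2, 1); (150, 9, 1); (150, 9, 2); (150, 9, 2); (150, 9, 8); (150, 9, 8); (250, 8, 1); (250, 8, 2); (250, 8, 2); (300, 2, 1)

INNER JOIN keeps only pairs where the ON condition holds.
Matching on a.venue_id < b.venue_id. A NULL in a compared column never satisfies the condition.
- venue_id=NULL: no matching b row, dropped.
- venue_id=2: 4 matching b row(s), so 4 row(s) emitted.
- venue_id=1: 6 matching b row(s), so 6 row(s) emitted.
- venue_id=8: 2 matching b row(s), so 2 row(s) emitted.
- venue_id=9: no matching b row, dropped.
- venue_id=2: 4 matching b row(s), so 4 row(s) emitted.
- venue_id=9: no matching b row, dropped.
- venue_id=8: 2 matching b row(s), so 2 row(s) emitted.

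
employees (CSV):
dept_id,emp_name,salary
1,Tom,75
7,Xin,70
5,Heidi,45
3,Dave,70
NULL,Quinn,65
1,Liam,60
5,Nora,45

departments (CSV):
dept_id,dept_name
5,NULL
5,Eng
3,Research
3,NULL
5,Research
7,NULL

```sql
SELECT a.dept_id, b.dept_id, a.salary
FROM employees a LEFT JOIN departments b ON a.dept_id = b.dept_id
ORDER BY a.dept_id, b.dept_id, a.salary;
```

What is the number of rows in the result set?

12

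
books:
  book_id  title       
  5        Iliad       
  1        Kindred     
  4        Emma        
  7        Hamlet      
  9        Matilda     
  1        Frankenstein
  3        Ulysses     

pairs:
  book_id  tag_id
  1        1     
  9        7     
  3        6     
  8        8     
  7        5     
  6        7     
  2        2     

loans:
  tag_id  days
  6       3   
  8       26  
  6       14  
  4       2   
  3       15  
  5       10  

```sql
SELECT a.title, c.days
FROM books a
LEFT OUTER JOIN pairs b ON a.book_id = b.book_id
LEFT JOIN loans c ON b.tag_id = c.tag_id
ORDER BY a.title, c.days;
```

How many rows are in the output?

8

Joins associate left-to-right: books LEFT JOIN pairs on book_id gives 7 intermediate row(s).
Then LEFT JOIN `loans c` on tag_id: each of those 7 rows is kept; rows whose b.tag_id has no match in c get NULL for c's columns.
Result: 8 row(s).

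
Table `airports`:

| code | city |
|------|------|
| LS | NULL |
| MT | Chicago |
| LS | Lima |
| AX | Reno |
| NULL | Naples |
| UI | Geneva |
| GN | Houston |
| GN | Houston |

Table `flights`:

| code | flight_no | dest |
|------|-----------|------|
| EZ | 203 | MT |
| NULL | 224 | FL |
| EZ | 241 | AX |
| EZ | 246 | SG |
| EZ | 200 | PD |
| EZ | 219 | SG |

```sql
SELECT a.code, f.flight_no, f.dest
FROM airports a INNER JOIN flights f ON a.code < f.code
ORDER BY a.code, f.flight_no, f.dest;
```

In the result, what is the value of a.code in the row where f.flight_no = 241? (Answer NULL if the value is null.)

INNER JOIN keeps only pairs where the ON condition holds.
Matching on a.code < f.code. A NULL in a compared column never satisfies the condition.
- a[0] code=LS → no match; dropped.
- a[1] code=MT → no match; dropped.
- a[2] code=LS → no match; dropped.
- a[3] code=AX → 5 match(es) in f → 5 row(s).
- a[4] code=NULL → no match; dropped.
- a[5] code=UI → no match; dropped.
- a[6] code=GN → no match; dropped.
- a[7] code=GN → no match; dropped.

AX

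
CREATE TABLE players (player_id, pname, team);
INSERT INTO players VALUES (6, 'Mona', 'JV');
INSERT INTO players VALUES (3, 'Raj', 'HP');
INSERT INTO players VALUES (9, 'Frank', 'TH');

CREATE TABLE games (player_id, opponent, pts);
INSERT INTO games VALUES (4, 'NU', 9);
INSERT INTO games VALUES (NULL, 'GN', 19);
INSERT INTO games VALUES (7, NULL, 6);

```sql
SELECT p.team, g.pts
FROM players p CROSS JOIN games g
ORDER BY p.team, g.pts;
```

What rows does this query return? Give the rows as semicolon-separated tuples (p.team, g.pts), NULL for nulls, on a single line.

CROSS JOIN pairs every row of `players` with every row of `games`: 3 × 3 = 9 rows.

(HP, 6); (HP, 9); (HP, 19); (JV, 6); (JV, 9); (JV, 19); (TH, 6); (TH, 9); (TH, 19)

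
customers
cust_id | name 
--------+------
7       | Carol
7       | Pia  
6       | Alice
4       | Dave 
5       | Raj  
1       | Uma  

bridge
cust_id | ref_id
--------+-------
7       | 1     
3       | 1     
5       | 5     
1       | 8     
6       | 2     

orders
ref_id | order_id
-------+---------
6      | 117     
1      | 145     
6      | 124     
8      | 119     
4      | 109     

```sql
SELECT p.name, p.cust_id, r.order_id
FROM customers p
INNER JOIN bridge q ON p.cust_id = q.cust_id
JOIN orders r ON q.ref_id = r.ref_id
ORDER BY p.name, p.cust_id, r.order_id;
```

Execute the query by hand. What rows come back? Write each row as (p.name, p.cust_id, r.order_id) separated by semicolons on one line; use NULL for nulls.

(Carol, 7, 145); (Pia, 7, 145); (Uma, 1, 119)

Evaluate left to right. First `customers p INNER JOIN bridge q` on cust_id: 5 row(s).
Then INNER JOIN `orders r` on ref_id: keep only rows whose q.ref_id appears in r.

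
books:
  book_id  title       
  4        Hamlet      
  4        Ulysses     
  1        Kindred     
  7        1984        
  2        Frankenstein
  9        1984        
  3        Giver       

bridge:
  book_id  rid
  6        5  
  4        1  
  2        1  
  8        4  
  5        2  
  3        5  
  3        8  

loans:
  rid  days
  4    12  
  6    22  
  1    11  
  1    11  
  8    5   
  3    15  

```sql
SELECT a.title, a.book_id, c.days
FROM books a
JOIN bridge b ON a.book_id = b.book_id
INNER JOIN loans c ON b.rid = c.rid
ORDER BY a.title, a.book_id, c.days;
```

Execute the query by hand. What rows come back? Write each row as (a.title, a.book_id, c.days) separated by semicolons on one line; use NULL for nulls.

Evaluate left to right. First `books a INNER JOIN bridge b` on book_id: 5 row(s).
Then INNER JOIN `loans c` on rid: keep only rows whose b.rid appears in c.

(Frankenstein, 2, 11); (Frankenstein, 2, 11); (Giver, 3, 5); (Hamlet, 4, 11); (Hamlet, 4, 11); (Ulysses, 4, 11); (Ulysses, 4, 11)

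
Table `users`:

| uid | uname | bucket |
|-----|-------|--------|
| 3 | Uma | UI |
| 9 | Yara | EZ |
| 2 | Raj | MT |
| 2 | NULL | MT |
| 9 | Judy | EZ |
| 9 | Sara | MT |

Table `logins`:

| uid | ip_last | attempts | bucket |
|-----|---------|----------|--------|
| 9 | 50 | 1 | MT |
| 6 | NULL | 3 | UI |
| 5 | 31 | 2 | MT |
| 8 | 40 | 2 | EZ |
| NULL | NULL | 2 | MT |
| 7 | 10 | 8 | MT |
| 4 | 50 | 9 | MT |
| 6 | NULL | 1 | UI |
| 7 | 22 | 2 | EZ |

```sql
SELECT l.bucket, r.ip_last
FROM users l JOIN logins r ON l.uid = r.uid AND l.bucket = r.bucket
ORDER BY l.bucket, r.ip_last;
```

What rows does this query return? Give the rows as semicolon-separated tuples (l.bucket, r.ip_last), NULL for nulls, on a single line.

INNER JOIN keeps only pairs where the ON condition holds.
Matching on l.uid = r.uid AND l.bucket = r.bucket. A NULL in a compared column never satisfies the condition.
- l[0] uid=3, bucket=UI → no match; dropped.
- l[1] uid=9, bucket=EZ → no match; dropped.
- l[2] uid=2, bucket=MT → no match; dropped.
- l[3] uid=2, bucket=MT → no match; dropped.
- l[4] uid=9, bucket=EZ → no match; dropped.
- l[5] uid=9, bucket=MT → 1 match(es) in r → 1 row(s).
After projecting and ordering:
l.bucket | r.ip_last
MT | 50

(MT, 50)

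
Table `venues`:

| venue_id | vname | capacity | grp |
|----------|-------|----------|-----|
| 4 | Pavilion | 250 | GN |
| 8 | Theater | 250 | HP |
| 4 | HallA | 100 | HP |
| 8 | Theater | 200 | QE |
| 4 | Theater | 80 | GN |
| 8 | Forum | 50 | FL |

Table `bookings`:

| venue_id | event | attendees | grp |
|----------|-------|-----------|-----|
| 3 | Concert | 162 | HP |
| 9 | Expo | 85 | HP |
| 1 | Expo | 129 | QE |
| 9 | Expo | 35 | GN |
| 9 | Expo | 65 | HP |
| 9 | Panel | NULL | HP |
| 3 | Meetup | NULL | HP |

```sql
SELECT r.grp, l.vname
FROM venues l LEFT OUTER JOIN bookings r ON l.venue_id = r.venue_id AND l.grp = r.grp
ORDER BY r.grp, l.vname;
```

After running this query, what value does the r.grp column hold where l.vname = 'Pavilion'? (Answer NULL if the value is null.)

NULL

LEFT JOIN keeps every row from `venues`; unmatched rows get NULL for `bookings`'s columns.
Matching on l.venue_id = r.venue_id AND l.grp = r.grp.
Matched pairs: 0; unmatched l rows kept: 6.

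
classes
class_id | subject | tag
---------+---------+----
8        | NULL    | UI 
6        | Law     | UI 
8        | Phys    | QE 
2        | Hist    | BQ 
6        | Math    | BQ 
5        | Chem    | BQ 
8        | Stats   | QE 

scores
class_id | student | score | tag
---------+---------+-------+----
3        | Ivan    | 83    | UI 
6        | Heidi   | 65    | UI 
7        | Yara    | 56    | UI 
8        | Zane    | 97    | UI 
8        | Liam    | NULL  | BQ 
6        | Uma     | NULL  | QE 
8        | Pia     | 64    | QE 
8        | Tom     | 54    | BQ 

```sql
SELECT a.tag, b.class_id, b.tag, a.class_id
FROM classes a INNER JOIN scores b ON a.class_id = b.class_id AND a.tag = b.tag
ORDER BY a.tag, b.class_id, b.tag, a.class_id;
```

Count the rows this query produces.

INNER JOIN keeps only pairs where the ON condition holds.
Matching on a.class_id = b.class_id AND a.tag = b.tag.
- a row (class_id=8, tag=UI): matches 1 b row(s) → 1 output row(s).
- a row (class_id=6, tag=UI): matches 1 b row(s) → 1 output row(s).
- a row (class_id=8, tag=QE): matches 1 b row(s) → 1 output row(s).
- a row (class_id=2, tag=BQ): no match → dropped.
- a row (class_id=6, tag=BQ): no match → dropped.
- a row (class_id=5, tag=BQ): no match → dropped.
- a row (class_id=8, tag=QE): matches 1 b row(s) → 1 output row(s).
Total: 4 rows.

4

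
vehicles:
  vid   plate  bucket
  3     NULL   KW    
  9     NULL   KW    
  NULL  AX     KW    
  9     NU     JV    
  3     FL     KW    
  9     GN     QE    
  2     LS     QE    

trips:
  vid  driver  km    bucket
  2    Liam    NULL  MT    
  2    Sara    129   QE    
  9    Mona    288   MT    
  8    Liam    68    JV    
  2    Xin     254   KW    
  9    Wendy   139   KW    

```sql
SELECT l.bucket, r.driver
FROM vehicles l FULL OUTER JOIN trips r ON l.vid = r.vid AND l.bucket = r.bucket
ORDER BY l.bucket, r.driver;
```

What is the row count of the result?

FULL OUTER JOIN keeps every row from both sides; unmatched rows get NULL for the other side's columns.
Matching on l.vid = r.vid AND l.bucket = r.bucket. A NULL in a compared column never satisfies the condition.
- l (vid=3, bucket=KW) has no partner → padded with NULL.
- l (vid=9, bucket=KW) pairs with 1 row(s) of r.
- l (vid=NULL, bucket=KW) has no partner → padded with NULL.
- l (vid=9, bucket=JV) has no partner → padded with NULL.
- l (vid=3, bucket=KW) has no partner → padded with NULL.
- l (vid=9, bucket=QE) has no partner → padded with NULL.
- l (vid=2, bucket=QE) pairs with 1 row(s) of r.
- 4 r row(s) had no l match → kept, l columns NULL.
Total: 2 matched + 9 padded = 11 rows.

11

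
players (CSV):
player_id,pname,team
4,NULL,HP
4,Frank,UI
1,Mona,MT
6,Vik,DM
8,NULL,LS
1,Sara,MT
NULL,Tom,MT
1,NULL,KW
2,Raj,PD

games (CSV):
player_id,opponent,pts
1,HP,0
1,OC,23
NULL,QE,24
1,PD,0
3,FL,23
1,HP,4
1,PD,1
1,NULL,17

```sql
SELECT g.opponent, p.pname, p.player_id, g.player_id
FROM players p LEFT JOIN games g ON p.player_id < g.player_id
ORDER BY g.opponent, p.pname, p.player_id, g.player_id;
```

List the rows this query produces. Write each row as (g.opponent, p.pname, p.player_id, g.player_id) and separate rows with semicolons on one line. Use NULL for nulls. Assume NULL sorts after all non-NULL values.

(FL, Mona, 1, 3); (FL, Raj, 2, 3); (FL, Sara, 1, 3); (FL, NULL, 1, 3); (NULL, Frank, 4, NULL); (NULL, Tom, NULL, NULL); (NULL, Vik, 6, NULL); (NULL, NULL, 4, NULL); (NULL, NULL, 8, NULL)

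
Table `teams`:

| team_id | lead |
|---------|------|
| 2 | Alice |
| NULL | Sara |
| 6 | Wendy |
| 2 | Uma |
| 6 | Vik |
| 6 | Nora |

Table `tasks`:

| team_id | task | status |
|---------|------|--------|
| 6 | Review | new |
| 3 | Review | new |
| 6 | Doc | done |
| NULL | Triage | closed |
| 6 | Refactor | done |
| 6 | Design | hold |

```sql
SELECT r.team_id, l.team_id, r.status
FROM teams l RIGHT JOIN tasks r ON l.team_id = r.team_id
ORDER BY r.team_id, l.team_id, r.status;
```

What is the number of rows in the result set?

14

RIGHT JOIN keeps every row from `tasks`; unmatched rows get NULL for `teams`'s columns.
Matching on l.team_id = r.team_id. A NULL in a compared column never satisfies the condition.
Matched pairs: 12; unmatched r rows kept: 2.
Total: 12 matched + 2 padded = 14 rows.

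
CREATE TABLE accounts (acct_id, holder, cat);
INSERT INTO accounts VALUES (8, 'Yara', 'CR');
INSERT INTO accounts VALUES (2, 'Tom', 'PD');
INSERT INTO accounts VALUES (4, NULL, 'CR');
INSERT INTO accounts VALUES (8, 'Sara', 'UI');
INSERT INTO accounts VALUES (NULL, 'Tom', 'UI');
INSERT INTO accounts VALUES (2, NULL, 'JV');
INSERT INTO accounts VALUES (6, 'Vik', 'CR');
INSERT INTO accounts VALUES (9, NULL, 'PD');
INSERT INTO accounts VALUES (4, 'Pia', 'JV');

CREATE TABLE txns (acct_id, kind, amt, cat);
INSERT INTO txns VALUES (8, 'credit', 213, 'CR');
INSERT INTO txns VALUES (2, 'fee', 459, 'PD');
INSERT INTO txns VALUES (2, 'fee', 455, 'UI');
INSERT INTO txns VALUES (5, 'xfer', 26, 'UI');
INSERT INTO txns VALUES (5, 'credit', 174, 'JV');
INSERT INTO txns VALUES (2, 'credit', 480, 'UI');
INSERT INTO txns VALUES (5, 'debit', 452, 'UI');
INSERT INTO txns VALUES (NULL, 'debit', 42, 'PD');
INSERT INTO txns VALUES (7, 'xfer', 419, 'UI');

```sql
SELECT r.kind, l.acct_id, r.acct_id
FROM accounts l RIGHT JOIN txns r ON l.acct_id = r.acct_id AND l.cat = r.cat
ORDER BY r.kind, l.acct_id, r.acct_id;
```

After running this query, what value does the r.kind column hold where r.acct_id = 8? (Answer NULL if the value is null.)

RIGHT JOIN keeps every row from `txns`; unmatched rows get NULL for `accounts`'s columns.
Matching on l.acct_id = r.acct_id AND l.cat = r.cat. A NULL in a compared column never satisfies the condition.
Matched pairs: 2; unmatched r rows kept: 7.

credit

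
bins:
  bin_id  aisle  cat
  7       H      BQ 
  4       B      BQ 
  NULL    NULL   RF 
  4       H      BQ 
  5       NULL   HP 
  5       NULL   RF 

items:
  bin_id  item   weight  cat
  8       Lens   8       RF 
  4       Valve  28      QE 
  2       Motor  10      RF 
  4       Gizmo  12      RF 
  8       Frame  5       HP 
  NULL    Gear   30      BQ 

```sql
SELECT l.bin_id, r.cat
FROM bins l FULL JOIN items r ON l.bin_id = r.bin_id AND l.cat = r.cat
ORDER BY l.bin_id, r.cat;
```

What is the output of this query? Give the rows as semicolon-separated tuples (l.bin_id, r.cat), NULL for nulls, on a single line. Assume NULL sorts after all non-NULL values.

FULL OUTER JOIN keeps every row from both sides; unmatched rows get NULL for the other side's columns.
Matching on l.bin_id = r.bin_id AND l.cat = r.cat. A NULL in a compared column never satisfies the condition.
- l (bin_id=7, cat=BQ) has no partner → padded with NULL.
- l (bin_id=4, cat=BQ) has no partner → padded with NULL.
- l (bin_id=NULL, cat=RF) has no partner → padded with NULL.
- l (bin_id=4, cat=BQ) has no partner → padded with NULL.
- l (bin_id=5, cat=HP) has no partner → padded with NULL.
- l (bin_id=5, cat=RF) has no partner → padded with NULL.
- 6 r row(s) had no l match → kept, l columns NULL.

(4, NULL); (4, NULL); (5, NULL); (5, NULL); (7, NULL); (NULL, BQ); (NULL, HP); (NULL, QE); (NULL, RF); (NULL, RF); (NULL, RF); (NULL, NULL)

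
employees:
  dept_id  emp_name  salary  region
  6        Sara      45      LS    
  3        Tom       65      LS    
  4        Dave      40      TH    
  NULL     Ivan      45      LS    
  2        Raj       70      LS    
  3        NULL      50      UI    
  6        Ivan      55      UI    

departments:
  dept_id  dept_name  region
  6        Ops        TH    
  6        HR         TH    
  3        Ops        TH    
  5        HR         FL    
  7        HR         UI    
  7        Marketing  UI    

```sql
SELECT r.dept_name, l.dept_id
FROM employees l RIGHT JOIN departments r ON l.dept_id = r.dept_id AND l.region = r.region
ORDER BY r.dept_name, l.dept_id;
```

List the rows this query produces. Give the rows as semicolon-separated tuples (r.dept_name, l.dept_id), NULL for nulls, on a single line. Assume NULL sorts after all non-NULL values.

(HR, NULL); (HR, NULL); (HR, NULL); (Marketing, NULL); (Ops, NULL); (Ops, NULL)

RIGHT JOIN keeps every row from `departments`; unmatched rows get NULL for `employees`'s columns.
Matching on l.dept_id = r.dept_id AND l.region = r.region. A NULL in a compared column never satisfies the condition.
- l row (dept_id=6, region=LS): no match.
- l row (dept_id=3, region=LS): no match.
- l row (dept_id=4, region=TH): no match.
- l row (dept_id=NULL, region=LS): no match.
- l row (dept_id=2, region=LS): no match.
- l row (dept_id=3, region=UI): no match.
- l row (dept_id=6, region=UI): no match.
- 6 row(s) from r found no l partner → padded with NULL.
After projecting and ordering:
r.dept_name | l.dept_id
HR | NULL
HR | NULL
HR | NULL
Marketing | NULL
Ops | NULL
Ops | NULL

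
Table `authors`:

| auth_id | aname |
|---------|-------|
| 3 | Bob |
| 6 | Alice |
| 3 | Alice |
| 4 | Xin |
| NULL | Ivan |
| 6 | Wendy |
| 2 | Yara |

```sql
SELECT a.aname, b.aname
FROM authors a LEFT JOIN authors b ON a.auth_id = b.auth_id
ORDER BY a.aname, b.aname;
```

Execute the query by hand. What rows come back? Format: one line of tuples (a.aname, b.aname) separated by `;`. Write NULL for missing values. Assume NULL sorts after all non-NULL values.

(Alice, Alice); (Alice, Alice); (Alice, Bob); (Alice, Wendy); (Bob, Alice); (Bob, Bob); (Ivan, NULL); (Wendy, Alice); (Wendy, Wendy); (Xin, Xin); (Yara, Yara)

LEFT JOIN keeps every row from `authors a`; unmatched rows get NULL for `authors b`'s columns.
Matching on a.auth_id = b.auth_id. A NULL in a compared column never satisfies the condition.
Matched pairs: 10; unmatched a rows kept: 1.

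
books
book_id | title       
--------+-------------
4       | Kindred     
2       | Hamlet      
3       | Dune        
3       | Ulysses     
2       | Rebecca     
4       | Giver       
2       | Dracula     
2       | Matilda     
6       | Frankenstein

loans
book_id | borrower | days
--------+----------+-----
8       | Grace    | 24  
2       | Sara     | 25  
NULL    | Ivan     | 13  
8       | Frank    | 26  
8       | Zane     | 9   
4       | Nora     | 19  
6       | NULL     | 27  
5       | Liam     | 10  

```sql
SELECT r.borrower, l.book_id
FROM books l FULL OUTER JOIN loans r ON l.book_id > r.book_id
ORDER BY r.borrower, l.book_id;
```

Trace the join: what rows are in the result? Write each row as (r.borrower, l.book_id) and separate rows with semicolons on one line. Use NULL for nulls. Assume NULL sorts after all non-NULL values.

(Frank, NULL); (Grace, NULL); (Ivan, NULL); (Liam, 6); (Nora, 6); (Sara, 3); (Sara, 3); (Sara, 4); (Sara, 4); (Sara, 6); (Zane, NULL); (NULL, 2); (NULL, 2); (NULL, 2); (NULL, 2); (NULL, NULL)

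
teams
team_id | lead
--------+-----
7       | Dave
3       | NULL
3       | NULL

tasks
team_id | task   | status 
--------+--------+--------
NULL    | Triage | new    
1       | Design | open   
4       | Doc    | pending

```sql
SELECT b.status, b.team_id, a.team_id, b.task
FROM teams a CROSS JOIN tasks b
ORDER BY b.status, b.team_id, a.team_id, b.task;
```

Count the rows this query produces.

9

CROSS JOIN pairs every row of `teams` with every row of `tasks`: 3 × 3 = 9 rows.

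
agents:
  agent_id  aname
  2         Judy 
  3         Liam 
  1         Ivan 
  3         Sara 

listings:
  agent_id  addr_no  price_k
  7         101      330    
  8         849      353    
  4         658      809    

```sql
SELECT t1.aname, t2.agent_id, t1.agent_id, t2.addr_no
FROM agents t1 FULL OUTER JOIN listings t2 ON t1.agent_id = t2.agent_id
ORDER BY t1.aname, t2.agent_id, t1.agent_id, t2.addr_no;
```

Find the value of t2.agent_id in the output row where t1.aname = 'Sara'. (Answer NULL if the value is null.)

NULL

FULL OUTER JOIN keeps every row from both sides; unmatched rows get NULL for the other side's columns.
Matching on t1.agent_id = t2.agent_id.
- t1[0] agent_id=2 → no match; kept with NULLs on the t2 side.
- t1[1] agent_id=3 → no match; kept with NULLs on the t2 side.
- t1[2] agent_id=1 → no match; kept with NULLs on the t2 side.
- t1[3] agent_id=3 → no match; kept with NULLs on the t2 side.
- plus 3 unmatched t2 row(s), each kept with NULL t1 columns.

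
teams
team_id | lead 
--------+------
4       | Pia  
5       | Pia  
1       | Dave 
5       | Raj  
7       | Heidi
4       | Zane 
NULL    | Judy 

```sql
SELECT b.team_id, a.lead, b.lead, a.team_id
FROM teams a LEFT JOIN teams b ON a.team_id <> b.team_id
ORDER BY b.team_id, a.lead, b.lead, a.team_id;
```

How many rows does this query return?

LEFT JOIN keeps every row from `teams a`; unmatched rows get NULL for `teams b`'s columns.
Matching on a.team_id <> b.team_id. A NULL in a compared column never satisfies the condition.
- team_id=4: 4 matching b row(s), so 4 row(s) emitted.
- team_id=5: 4 matching b row(s), so 4 row(s) emitted.
- team_id=1: 5 matching b row(s), so 5 row(s) emitted.
- team_id=5: 4 matching b row(s), so 4 row(s) emitted.
- team_id=7: 5 matching b row(s), so 5 row(s) emitted.
- team_id=4: 4 matching b row(s), so 4 row(s) emitted.
- team_id=NULL: no b row matches, row kept with b columns NULL.
Total: 26 matched + 1 padded = 27 rows.

27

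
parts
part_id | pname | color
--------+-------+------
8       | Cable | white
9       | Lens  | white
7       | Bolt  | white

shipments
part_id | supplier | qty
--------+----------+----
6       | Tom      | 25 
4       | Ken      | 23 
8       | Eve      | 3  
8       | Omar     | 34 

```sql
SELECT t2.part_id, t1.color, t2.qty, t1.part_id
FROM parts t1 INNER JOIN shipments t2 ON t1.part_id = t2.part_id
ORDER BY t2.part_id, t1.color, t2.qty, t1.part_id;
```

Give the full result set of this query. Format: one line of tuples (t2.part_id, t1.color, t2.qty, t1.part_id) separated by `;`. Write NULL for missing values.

INNER JOIN keeps only pairs where the ON condition holds.
Matching on t1.part_id = t2.part_id.
Matched pairs: 2.

(8, white, 3, 8); (8, white, 34, 8)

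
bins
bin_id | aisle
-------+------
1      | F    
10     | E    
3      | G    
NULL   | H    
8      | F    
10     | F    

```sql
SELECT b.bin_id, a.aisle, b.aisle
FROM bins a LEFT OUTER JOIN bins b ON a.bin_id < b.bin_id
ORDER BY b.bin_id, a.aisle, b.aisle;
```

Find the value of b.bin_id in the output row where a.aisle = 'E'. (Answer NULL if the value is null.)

LEFT JOIN keeps every row from `bins a`; unmatched rows get NULL for `bins b`'s columns.
Matching on a.bin_id < b.bin_id. A NULL in a compared column never satisfies the condition.
Matched pairs: 9; unmatched a rows kept: 3.

NULL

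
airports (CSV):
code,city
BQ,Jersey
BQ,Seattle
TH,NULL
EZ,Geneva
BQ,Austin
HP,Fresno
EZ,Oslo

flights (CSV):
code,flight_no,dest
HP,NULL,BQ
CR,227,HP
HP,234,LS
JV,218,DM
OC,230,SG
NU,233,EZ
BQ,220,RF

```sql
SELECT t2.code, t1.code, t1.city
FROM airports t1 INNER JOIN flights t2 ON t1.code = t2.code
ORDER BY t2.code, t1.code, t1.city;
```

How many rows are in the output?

5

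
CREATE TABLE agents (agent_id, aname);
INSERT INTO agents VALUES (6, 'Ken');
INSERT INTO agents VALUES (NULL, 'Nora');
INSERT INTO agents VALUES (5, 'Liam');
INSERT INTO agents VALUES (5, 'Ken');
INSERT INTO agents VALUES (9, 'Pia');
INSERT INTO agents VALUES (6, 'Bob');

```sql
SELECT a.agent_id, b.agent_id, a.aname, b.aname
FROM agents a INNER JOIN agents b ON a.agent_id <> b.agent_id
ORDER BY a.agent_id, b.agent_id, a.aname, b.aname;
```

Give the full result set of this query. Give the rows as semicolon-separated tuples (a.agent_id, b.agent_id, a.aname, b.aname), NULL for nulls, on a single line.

(5, 6, Ken, Bob); (5, 6, Ken, Ken); (5, 6, Liam, Bob); (5, 6, Liam, Ken); (5, 9, Ken, Pia); (5, 9, Liam, Pia); (6, 5, Bob, Ken); (6, 5, Bob, Liam); (6, 5, Ken, Ken); (6, 5, Ken, Liam); (6, 9, Bob, Pia); (6, 9, Ken, Pia); (9, 5, Pia, Ken); (9, 5, Pia, Liam); (9, 6, Pia, Bob); (9, 6, Pia, Ken)

INNER JOIN keeps only pairs where the ON condition holds.
Matching on a.agent_id <> b.agent_id. A NULL in a compared column never satisfies the condition.
- agent_id=6: 3 matching b row(s), so 3 row(s) emitted.
- agent_id=NULL: no matching b row, dropped.
- agent_id=5: 3 matching b row(s), so 3 row(s) emitted.
- agent_id=5: 3 matching b row(s), so 3 row(s) emitted.
- agent_id=9: 4 matching b row(s), so 4 row(s) emitted.
- agent_id=6: 3 matching b row(s), so 3 row(s) emitted.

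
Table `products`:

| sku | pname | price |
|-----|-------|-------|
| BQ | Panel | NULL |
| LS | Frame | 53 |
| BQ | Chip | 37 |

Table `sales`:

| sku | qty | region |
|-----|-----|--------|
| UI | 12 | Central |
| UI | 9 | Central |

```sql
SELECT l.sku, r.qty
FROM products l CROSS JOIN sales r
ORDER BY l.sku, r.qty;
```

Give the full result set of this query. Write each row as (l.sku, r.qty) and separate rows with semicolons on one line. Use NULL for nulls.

CROSS JOIN pairs every row of `products` with every row of `sales`: 3 × 2 = 6 rows.
After projecting and ordering:
l.sku | r.qty
BQ | 9
BQ | 9
BQ | 12
BQ | 12
LS | 9
LS | 12

(BQ, 9); (BQ, 9); (BQ, 12); (BQ, 12); (LS, 9); (LS, 12)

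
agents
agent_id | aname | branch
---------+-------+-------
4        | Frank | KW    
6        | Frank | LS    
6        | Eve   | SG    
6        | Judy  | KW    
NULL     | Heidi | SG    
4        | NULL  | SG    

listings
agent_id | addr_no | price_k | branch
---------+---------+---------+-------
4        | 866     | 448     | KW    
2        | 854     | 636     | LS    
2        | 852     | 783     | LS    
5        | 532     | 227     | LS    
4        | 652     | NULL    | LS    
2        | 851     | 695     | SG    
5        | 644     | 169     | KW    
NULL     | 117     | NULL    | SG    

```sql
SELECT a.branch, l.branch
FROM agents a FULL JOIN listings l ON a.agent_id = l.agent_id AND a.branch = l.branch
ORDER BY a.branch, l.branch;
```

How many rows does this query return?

13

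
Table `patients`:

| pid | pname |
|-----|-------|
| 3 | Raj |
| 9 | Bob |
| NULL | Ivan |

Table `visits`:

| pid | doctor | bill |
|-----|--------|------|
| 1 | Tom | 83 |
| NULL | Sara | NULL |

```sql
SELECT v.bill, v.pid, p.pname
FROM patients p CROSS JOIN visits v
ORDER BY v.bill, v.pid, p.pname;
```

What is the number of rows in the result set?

CROSS JOIN pairs every row of `patients` with every row of `visits`: 3 × 2 = 6 rows.

6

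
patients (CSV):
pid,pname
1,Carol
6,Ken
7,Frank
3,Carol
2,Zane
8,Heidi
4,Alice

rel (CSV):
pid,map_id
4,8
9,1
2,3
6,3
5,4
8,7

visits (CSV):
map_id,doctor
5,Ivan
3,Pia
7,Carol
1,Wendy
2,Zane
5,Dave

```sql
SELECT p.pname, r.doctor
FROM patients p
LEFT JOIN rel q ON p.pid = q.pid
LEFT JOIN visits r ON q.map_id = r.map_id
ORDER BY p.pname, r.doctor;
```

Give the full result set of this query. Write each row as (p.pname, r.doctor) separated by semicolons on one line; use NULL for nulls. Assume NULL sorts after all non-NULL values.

Joins associate left-to-right: patients LEFT JOIN rel on pid gives 7 intermediate row(s).
Then LEFT JOIN `visits r` on map_id: each of those 7 rows is kept; rows whose q.map_id has no match in r get NULL for r's columns.

(Alice, NULL); (Carol, NULL); (Carol, NULL); (Frank, NULL); (Heidi, Carol); (Ken, Pia); (Zane, Pia)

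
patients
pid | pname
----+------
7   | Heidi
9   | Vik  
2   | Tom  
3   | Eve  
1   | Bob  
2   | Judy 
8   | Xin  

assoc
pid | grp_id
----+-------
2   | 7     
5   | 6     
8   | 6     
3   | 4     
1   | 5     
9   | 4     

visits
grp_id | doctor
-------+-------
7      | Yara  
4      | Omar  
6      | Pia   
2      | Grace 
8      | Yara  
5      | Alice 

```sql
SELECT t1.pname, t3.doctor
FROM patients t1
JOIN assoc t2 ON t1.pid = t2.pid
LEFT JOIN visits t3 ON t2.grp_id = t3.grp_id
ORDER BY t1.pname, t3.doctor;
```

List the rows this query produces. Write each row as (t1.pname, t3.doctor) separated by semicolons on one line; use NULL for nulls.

(Bob, Alice); (Eve, Omar); (Judy, Yara); (Tom, Yara); (Vik, Omar); (Xin, Pia)

Evaluate left to right. First `patients t1 INNER JOIN assoc t2` on pid: 6 row(s).
Then LEFT JOIN `visits t3` on grp_id: each of those 6 rows is kept; rows whose t2.grp_id has no match in t3 get NULL for t3's columns.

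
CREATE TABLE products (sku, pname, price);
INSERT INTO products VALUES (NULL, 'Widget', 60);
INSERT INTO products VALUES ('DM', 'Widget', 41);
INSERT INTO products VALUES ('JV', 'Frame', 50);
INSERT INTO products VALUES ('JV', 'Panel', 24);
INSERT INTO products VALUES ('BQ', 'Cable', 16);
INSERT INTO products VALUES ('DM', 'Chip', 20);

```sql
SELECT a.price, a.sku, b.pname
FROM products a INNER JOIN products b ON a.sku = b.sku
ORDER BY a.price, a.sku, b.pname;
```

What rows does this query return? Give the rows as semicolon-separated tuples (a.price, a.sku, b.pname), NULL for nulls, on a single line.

INNER JOIN keeps only pairs where the ON condition holds.
Matching on a.sku = b.sku. A NULL in a compared column never satisfies the condition.
Matched pairs: 9.

(16, BQ, Cable); (20, DM, Chip); (20, DM, Widget); (24, JV, Frame); (24, JV, Panel); (41, DM, Chip); (41, DM, Widget); (50, JV, Frame); (50, JV, Panel)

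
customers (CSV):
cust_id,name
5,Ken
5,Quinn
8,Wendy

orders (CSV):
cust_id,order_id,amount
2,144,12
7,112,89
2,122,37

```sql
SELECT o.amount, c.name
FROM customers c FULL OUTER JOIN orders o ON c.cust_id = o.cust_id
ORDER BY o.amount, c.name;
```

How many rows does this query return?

6

FULL OUTER JOIN keeps every row from both sides; unmatched rows get NULL for the other side's columns.
Matching on c.cust_id = o.cust_id.
- c row (cust_id=5): no match → kept, o columns NULL.
- c row (cust_id=5): no match → kept, o columns NULL.
- c row (cust_id=8): no match → kept, o columns NULL.
- 3 row(s) from o found no c partner → padded with NULL.
Total: 0 matched + 6 padded = 6 rows.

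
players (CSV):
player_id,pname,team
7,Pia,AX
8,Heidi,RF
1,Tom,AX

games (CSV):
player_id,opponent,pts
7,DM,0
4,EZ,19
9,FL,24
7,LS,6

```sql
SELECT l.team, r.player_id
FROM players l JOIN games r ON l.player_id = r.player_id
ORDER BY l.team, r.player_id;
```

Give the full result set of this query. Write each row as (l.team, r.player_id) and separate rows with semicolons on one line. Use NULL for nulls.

INNER JOIN keeps only pairs where the ON condition holds.
Matching on l.player_id = r.player_id.
- l (player_id=7) pairs with 2 row(s) of r.
- l (player_id=8) has no partner → excluded.
- l (player_id=1) has no partner → excluded.
After projecting and ordering:
l.team | r.player_id
AX | 7
AX | 7

(AX, 7); (AX, 7)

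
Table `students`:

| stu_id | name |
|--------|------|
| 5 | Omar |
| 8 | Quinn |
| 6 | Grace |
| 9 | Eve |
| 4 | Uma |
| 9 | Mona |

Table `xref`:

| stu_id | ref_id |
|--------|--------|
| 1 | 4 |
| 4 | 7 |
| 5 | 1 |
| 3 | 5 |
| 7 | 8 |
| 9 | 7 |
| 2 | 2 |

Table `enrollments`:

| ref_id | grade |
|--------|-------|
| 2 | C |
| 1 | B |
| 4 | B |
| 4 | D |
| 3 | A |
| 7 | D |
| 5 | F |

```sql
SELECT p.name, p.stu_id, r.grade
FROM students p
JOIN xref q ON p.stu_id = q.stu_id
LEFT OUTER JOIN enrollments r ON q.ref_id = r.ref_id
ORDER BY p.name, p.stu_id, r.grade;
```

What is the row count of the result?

4

Evaluate left to right. First `students p INNER JOIN xref q` on stu_id: 4 row(s).
Then LEFT JOIN `enrollments r` on ref_id: each of those 4 rows is kept; rows whose q.ref_id has no match in r get NULL for r's columns.
Result: 4 row(s).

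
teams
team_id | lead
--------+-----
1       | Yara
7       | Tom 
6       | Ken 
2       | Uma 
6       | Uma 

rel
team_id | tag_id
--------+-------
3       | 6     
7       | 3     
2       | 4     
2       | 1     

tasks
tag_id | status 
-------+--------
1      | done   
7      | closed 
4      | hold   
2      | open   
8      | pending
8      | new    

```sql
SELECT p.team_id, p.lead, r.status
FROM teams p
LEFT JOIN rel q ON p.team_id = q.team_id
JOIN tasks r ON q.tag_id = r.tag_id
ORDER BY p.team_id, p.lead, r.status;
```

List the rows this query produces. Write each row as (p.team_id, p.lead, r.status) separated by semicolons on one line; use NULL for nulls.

Step 1 — p LEFT JOIN q on team_id → 6 row(s).
Then INNER JOIN `tasks r` on tag_id: keep only rows whose q.tag_id appears in r.

(2, Uma, done); (2, Uma, hold)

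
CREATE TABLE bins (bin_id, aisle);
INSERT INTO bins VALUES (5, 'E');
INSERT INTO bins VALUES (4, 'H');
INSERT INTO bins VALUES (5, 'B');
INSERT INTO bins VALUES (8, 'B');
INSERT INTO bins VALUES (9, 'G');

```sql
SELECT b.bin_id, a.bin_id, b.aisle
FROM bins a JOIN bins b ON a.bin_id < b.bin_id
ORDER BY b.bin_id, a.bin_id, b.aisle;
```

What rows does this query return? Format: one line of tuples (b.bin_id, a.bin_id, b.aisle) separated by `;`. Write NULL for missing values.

INNER JOIN keeps only pairs where the ON condition holds.
Matching on a.bin_id < b.bin_id.
- a row (bin_id=5): matches 2 b row(s) → 2 output row(s).
- a row (bin_id=4): matches 4 b row(s) → 4 output row(s).
- a row (bin_id=5): matches 2 b row(s) → 2 output row(s).
- a row (bin_id=8): matches 1 b row(s) → 1 output row(s).
- a row (bin_id=9): no match → dropped.
After projecting and ordering:
b.bin_id | a.bin_id | b.aisle
5 | 4 | B
5 | 4 | E
8 | 4 | B
8 | 5 | B
8 | 5 | B
9 | 4 | G
9 | 5 | G
9 | 5 | G
9 | 8 | G

(5, 4, B); (5, 4, E); (8, 4, B); (8, 5, B); (8, 5, B); (9, 4, G); (9, 5, G); (9, 5, G); (9, 8, G)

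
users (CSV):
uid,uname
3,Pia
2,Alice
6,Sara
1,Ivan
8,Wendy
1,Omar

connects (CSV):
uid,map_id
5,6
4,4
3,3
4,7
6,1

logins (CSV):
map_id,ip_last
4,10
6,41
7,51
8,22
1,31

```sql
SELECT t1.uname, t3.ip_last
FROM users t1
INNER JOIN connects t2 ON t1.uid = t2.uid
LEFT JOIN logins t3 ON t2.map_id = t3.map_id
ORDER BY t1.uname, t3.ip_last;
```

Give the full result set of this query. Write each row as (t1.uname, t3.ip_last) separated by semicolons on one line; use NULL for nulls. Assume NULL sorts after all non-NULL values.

(Pia, NULL); (Sara, 31)

Step 1 — t1 INNER JOIN t2 on uid → 2 row(s).
Then LEFT JOIN `logins t3` on map_id: each of those 2 rows is kept; rows whose t2.map_id has no match in t3 get NULL for t3's columns.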